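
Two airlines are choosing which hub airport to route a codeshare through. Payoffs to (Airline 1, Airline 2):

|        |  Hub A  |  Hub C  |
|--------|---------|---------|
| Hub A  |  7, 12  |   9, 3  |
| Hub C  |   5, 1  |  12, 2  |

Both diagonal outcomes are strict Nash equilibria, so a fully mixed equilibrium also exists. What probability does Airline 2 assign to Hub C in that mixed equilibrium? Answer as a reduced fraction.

2/5

Airline 2's mix q on Hub A must make Airline 1 indifferent between Hub A and Hub C.
Airline 1's payoff from Hub A: 7q + 9(1−q). From Hub C: 5q + 12(1−q).
Set equal: 2q = 3(1−q) → q = 3/5.
Probability on Hub C is 1 − 3/5 = 2/5.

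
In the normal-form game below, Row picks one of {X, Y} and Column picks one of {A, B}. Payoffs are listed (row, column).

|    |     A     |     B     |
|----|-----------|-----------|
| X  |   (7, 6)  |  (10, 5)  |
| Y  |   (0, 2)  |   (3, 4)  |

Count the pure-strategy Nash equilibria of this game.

(X, A): Row gets 7 (best alternative 0); Column gets 6 (best alternative 5). Neither deviates — NE.
(Y, B) is not a NE: Row would switch to X (10 > 3).
No other cell survives both best-response checks, so there is 1 pure NE.

1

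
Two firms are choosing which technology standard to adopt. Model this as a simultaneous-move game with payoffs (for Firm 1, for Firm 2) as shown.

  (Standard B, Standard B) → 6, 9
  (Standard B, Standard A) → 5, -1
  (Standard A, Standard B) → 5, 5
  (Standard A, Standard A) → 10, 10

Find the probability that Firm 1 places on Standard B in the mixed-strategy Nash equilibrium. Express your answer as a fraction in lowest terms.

Firm 1's mix p on Standard B must make Firm 2 indifferent between Standard B and Standard A.
Firm 2's payoff from Standard B: 9p + 5(1−p). From Standard A: (-1)p + 10(1−p).
Set equal: 10p = 5(1−p) → p = 5/15 = 1/3.

1/3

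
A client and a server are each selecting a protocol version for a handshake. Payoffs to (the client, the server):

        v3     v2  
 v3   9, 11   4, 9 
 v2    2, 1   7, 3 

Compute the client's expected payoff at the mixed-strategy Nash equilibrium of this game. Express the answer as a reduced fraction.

The server mixes with probability q on v3, chosen so the client is indifferent: 9q + 4(1−q) = 2q + 7(1−q) gives q = 3/10.
The client's expected payoff (from either row, since indifferent) is 9·3/10 + 4·7/10 = 11/2.

11/2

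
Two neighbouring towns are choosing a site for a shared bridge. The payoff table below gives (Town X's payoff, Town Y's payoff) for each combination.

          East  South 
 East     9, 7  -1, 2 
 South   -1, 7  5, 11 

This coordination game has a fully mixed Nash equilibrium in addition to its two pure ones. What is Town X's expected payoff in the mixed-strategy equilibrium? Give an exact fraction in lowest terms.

Town Y mixes with probability q on East, chosen so Town X is indifferent: 9q + (-1)(1−q) = (-1)q + 5(1−q) gives q = 3/8.
Town X's expected payoff (from either row, since indifferent) is 9·3/8 + (-1)·5/8 = 11/4.

11/4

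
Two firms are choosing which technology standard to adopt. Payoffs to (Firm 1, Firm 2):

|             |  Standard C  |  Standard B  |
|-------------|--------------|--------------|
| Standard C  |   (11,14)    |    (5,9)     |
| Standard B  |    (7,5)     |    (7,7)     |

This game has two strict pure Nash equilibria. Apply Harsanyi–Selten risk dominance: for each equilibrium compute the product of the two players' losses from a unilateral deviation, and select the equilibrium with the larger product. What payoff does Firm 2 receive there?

At both Standard C: Firm 1 loses 11 − 7 = 4 by deviating; Firm 2 loses 14 − 9 = 5. Product = 4·5 = 20.
At both Standard B: Firm 1 loses 7 − 5 = 2 by deviating; Firm 2 loses 7 − 5 = 2. Product = 2·2 = 4.
20 > 4, so both Standard C is risk-dominant. Firm 2's payoff there is 14.

14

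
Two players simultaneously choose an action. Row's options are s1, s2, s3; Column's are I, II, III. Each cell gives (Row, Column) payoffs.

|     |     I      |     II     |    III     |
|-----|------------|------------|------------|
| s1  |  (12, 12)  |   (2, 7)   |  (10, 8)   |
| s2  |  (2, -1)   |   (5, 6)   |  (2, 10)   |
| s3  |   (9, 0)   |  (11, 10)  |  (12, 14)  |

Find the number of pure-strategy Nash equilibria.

(s1, I): Row gets 12 (best alternative 9); Column gets 12 (best alternative 8). Neither deviates — NE.
(s3, III): Row gets 12 (best alternative 10); Column gets 14 (best alternative 10). Neither deviates — NE.
(s2, II) is not a NE: Row would switch to s3 (11 > 5).
No other cell survives both best-response checks, so there are 2 pure NE.

2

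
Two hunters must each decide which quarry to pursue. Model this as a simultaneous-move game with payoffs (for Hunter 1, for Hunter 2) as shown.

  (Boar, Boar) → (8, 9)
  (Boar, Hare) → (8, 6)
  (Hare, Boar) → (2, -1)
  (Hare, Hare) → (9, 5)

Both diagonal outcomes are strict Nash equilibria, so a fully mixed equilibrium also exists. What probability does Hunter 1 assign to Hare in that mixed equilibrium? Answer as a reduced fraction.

Hunter 1's mix p on Boar must make Hunter 2 indifferent between Boar and Hare.
Hunter 2's payoff from Boar: 9p + (-1)(1−p). From Hare: 6p + 5(1−p).
Set equal: 3p = 6(1−p) → p = 6/9 = 2/3.
Probability on Hare is 1 − 2/3 = 1/3.

1/3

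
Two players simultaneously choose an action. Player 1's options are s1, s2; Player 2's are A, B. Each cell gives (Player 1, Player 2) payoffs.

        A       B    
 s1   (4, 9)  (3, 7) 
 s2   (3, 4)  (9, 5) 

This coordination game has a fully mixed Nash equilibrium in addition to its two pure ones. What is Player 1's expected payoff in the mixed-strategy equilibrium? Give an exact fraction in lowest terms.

27/7

Player 2 mixes with probability q on A, chosen so Player 1 is indifferent: 4q + 3(1−q) = 3q + 9(1−q) gives q = 6/7.
Player 1's expected payoff (from either row, since indifferent) is 4·6/7 + 3·1/7 = 27/7.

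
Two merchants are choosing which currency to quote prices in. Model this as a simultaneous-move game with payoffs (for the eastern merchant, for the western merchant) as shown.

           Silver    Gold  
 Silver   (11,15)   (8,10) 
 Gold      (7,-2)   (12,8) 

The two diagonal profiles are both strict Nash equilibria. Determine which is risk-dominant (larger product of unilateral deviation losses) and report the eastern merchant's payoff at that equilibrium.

At both Silver: the eastern merchant loses 11 − 7 = 4 by deviating; the western merchant loses 15 − 10 = 5. Product = 4·5 = 20.
At both Gold: the eastern merchant loses 12 − 8 = 4 by deviating; the western merchant loses 8 − (-2) = 10. Product = 4·10 = 40.
40 > 20, so both Gold is risk-dominant. The eastern merchant's payoff there is 12.

12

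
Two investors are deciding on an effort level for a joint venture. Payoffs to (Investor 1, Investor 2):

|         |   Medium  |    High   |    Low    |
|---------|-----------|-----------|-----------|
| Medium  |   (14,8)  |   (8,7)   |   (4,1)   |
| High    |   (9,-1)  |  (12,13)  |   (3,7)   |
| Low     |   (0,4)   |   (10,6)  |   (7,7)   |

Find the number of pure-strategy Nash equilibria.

Both Medium: Investor 1 gets 14 (best alternative 9); Investor 2 gets 8 (best alternative 7). Neither deviates — NE.
Both High: Investor 1 gets 12 (best alternative 10); Investor 2 gets 13 (best alternative 7). Neither deviates — NE.
Both Low: Investor 1 gets 7 (best alternative 4); Investor 2 gets 7 (best alternative 6). Neither deviates — NE.
(Low, Medium) is not a NE: Investor 1 would switch to Medium (14 > 0).
No other cell survives both best-response checks, so there are 3 pure NE.

3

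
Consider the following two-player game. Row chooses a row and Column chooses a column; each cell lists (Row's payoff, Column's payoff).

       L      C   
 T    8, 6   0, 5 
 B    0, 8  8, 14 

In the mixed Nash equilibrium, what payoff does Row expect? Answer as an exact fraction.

4

Column mixes with probability q on L, chosen so Row is indifferent: 8q + 0(1−q) = 0q + 8(1−q) gives q = 1/2.
Row's expected payoff (from either row, since indifferent) is 8·1/2 + 0·1/2 = 4.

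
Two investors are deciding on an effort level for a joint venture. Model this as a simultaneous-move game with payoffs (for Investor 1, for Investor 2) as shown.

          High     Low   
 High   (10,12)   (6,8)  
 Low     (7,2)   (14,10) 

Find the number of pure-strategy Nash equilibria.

Both High: Investor 1 gets 10 (best alternative 7); Investor 2 gets 12 (best alternative 8). Neither deviates — NE.
Both Low: Investor 1 gets 14 (best alternative 6); Investor 2 gets 10 (best alternative 2). Neither deviates — NE.
(Low, High) is not a NE: Investor 1 would switch to High (10 > 7).
No other cell survives both best-response checks, so there are 2 pure NE.

2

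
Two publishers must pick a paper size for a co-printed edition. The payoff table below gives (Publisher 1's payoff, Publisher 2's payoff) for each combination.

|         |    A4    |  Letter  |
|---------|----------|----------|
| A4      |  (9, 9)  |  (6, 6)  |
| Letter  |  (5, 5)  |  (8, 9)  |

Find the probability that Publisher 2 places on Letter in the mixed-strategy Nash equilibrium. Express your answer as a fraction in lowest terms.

Publisher 2's mix q on A4 must make Publisher 1 indifferent between A4 and Letter.
Publisher 1's payoff from A4: 9q + 6(1−q). From Letter: 5q + 8(1−q).
Set equal: 4q = 2(1−q) → q = 2/6 = 1/3.
Probability on Letter is 1 − 1/3 = 2/3.

2/3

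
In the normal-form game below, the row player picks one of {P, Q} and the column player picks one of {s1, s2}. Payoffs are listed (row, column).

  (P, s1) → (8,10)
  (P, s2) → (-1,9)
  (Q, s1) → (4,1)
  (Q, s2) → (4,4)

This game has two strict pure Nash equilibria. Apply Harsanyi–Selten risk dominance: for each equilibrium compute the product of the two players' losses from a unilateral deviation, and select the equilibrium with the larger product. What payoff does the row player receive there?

4

At (P, s1): the row player loses 8 − 4 = 4 by deviating; the column player loses 10 − 9 = 1. Product = 4·1 = 4.
At (Q, s2): the row player loses 4 − (-1) = 5 by deviating; the column player loses 4 − 1 = 3. Product = 5·3 = 15.
15 > 4, so (Q, s2) is risk-dominant. The row player's payoff there is 4.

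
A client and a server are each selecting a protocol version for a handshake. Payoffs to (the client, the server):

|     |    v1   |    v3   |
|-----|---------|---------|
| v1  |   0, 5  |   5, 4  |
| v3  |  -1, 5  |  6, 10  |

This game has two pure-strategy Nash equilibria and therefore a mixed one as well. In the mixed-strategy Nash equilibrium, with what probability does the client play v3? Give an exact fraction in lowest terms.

1/6

The client's mix p on v1 must make the server indifferent between v1 and v3.
The server's payoff from v1: 5p + 5(1−p). From v3: 4p + 10(1−p).
Set equal: 1p = 5(1−p) → p = 5/6.
Probability on v3 is 1 − 5/6 = 1/6.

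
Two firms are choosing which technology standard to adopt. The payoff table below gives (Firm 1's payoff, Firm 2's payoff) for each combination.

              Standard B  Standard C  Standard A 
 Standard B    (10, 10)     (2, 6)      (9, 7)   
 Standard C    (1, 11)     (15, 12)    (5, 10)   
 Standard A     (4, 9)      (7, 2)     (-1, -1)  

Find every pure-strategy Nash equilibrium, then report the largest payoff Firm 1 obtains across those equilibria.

15

Both Standard B is a pure NE (Firm 1: 10 ≥ 4; Firm 2: 10 ≥ 7). Firm 1 gets 10.
Both Standard C is a pure NE (Firm 1: 15 ≥ 7; Firm 2: 12 ≥ 11). Firm 1 gets 15.
Every other cell has a profitable deviation for at least one player. Highest of {10, 15} is 15.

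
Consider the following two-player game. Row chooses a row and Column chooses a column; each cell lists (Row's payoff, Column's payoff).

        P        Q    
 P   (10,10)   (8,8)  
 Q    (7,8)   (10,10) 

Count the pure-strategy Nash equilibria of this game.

Both P: Row gets 10 (best alternative 7); Column gets 10 (best alternative 8). Neither deviates — NE.
Both Q: Row gets 10 (best alternative 8); Column gets 10 (best alternative 8). Neither deviates — NE.
(Q, P) is not a NE: Row would switch to P (10 > 7).
No other cell survives both best-response checks, so there are 2 pure NE.

2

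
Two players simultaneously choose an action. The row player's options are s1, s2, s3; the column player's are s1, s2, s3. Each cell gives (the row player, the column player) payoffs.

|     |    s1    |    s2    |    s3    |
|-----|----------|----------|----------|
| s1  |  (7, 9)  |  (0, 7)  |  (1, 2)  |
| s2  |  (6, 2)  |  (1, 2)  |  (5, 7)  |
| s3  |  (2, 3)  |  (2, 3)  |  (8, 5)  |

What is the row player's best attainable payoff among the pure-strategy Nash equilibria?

Both s1 is a pure NE (the row player: 7 ≥ 6; the column player: 9 ≥ 7). The row player gets 7.
Both s3 is a pure NE (the row player: 8 ≥ 5; the column player: 5 ≥ 3). The row player gets 8.
Every other cell has a profitable deviation for at least one player. Highest of {7, 8} is 8.

8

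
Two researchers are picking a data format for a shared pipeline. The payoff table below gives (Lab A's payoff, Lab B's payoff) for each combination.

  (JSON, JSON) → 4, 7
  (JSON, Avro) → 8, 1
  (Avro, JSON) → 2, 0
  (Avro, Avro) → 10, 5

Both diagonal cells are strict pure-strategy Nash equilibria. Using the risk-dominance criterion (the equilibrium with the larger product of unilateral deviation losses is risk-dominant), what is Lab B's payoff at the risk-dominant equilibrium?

7

At both JSON: Lab A loses 4 − 2 = 2 by deviating; Lab B loses 7 − 1 = 6. Product = 2·6 = 12.
At both Avro: Lab A loses 10 − 8 = 2 by deviating; Lab B loses 5 − 0 = 5. Product = 2·5 = 10.
12 > 10, so both JSON is risk-dominant. Lab B's payoff there is 7.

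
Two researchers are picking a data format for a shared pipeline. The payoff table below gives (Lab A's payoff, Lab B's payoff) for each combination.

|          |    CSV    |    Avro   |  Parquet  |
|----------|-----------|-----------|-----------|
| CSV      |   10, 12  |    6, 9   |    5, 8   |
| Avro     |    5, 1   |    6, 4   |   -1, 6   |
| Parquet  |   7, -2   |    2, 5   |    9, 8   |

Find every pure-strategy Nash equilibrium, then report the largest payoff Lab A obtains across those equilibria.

Both CSV is a pure NE (Lab A: 10 ≥ 7; Lab B: 12 ≥ 9). Lab A gets 10.
Both Parquet is a pure NE (Lab A: 9 ≥ 5; Lab B: 8 ≥ 5). Lab A gets 9.
Every other cell has a profitable deviation for at least one player. Highest of {10, 9} is 10.

10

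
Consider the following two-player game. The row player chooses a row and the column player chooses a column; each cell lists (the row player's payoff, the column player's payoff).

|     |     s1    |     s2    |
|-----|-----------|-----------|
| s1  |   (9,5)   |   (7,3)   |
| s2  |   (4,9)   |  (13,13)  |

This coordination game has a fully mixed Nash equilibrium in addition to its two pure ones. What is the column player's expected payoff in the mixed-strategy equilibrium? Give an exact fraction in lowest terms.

19/3

The row player mixes with probability p on s1, chosen so the column player is indifferent: 5p + 9(1−p) = 3p + 13(1−p) gives p = 2/3.
The column player's expected payoff is 5·2/3 + 9·1/3 = 19/3.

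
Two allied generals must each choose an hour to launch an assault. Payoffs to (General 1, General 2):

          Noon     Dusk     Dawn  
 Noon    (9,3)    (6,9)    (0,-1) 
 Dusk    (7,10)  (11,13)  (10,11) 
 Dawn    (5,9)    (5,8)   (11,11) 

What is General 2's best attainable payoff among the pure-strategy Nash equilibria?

Both Dusk is a pure NE (General 1: 11 ≥ 6; General 2: 13 ≥ 11). General 2 gets 13.
Both Dawn is a pure NE (General 1: 11 ≥ 10; General 2: 11 ≥ 9). General 2 gets 11.
Every other cell has a profitable deviation for at least one player. Highest of {13, 11} is 13.

13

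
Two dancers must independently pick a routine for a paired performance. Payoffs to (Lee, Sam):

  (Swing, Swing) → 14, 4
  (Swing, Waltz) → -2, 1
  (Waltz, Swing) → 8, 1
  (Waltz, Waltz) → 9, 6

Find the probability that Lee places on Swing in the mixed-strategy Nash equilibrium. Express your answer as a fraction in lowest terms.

Lee's mix p on Swing must make Sam indifferent between Swing and Waltz.
Sam's payoff from Swing: 4p + 1(1−p). From Waltz: 1p + 6(1−p).
Set equal: 3p = 5(1−p) → p = 5/8.

5/8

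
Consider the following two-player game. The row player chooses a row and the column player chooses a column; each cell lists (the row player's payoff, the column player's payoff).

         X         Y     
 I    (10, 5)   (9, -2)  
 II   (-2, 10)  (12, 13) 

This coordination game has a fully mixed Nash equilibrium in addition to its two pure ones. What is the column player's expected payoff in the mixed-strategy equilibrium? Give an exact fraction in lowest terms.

17/2

The row player mixes with probability p on I, chosen so the column player is indifferent: 5p + 10(1−p) = (-2)p + 13(1−p) gives p = 3/10.
The column player's expected payoff is 5·3/10 + 10·7/10 = 17/2.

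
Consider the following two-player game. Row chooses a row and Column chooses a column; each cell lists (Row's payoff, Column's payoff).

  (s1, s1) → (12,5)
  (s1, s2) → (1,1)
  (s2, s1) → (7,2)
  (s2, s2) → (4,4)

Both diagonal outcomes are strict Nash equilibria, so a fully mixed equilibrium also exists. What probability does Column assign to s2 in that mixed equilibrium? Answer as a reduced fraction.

5/8

Column's mix q on s1 must make Row indifferent between s1 and s2.
Row's payoff from s1: 12q + 1(1−q). From s2: 7q + 4(1−q).
Set equal: 5q = 3(1−q) → q = 3/8.
Probability on s2 is 1 − 3/8 = 5/8.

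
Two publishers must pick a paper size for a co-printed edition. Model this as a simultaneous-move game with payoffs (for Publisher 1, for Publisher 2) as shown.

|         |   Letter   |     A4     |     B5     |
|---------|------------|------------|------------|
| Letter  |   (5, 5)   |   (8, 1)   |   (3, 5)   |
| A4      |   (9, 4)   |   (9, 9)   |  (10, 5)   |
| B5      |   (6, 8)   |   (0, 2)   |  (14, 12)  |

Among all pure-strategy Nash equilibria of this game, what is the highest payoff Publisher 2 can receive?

12

Both A4 is a pure NE (Publisher 1: 9 ≥ 8; Publisher 2: 9 ≥ 5). Publisher 2 gets 9.
Both B5 is a pure NE (Publisher 1: 14 ≥ 10; Publisher 2: 12 ≥ 8). Publisher 2 gets 12.
Every other cell has a profitable deviation for at least one player. Highest of {9, 12} is 12.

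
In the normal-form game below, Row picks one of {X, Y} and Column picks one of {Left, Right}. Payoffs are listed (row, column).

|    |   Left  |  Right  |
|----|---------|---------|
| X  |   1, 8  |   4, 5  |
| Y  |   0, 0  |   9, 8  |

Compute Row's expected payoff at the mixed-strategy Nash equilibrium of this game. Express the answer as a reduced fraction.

Column mixes with probability q on Left, chosen so Row is indifferent: 1q + 4(1−q) = 0q + 9(1−q) gives q = 5/6.
Row's expected payoff (from either row, since indifferent) is 1·5/6 + 4·1/6 = 3/2.

3/2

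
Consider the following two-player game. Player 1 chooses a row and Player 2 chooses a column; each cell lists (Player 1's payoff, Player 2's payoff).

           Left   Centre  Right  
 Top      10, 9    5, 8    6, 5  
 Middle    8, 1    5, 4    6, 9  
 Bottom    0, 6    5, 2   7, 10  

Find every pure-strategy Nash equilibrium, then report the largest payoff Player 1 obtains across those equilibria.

10

(Top, Left) is a pure NE (Player 1: 10 ≥ 8; Player 2: 9 ≥ 8). Player 1 gets 10.
(Bottom, Right) is a pure NE (Player 1: 7 ≥ 6; Player 2: 10 ≥ 6). Player 1 gets 7.
Every other cell has a profitable deviation for at least one player. Highest of {10, 7} is 10.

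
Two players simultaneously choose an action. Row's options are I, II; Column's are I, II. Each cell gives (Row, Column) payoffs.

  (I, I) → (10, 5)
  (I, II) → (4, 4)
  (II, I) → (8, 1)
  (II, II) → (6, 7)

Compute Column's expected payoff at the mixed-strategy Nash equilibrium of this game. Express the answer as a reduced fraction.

Row mixes with probability p on I, chosen so Column is indifferent: 5p + 1(1−p) = 4p + 7(1−p) gives p = 6/7.
Column's expected payoff is 5·6/7 + 1·1/7 = 31/7.

31/7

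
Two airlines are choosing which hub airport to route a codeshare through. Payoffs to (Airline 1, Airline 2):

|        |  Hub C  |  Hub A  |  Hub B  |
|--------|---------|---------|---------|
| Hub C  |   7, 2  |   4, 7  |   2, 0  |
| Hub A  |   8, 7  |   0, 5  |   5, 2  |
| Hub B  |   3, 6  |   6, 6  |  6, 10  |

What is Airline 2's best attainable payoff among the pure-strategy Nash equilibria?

(Hub A, Hub C) is a pure NE (Airline 1: 8 ≥ 7; Airline 2: 7 ≥ 5). Airline 2 gets 7.
Both Hub B is a pure NE (Airline 1: 6 ≥ 5; Airline 2: 10 ≥ 6). Airline 2 gets 10.
Every other cell has a profitable deviation for at least one player. Highest of {7, 10} is 10.

10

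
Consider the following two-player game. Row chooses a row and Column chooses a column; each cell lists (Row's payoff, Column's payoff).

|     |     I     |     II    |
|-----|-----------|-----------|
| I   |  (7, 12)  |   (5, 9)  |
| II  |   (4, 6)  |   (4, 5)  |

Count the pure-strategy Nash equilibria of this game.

1

Both I: Row gets 7 (best alternative 4); Column gets 12 (best alternative 9). Neither deviates — NE.
Both II is not a NE: Row would switch to I (5 > 4).
No other cell survives both best-response checks, so there is 1 pure NE.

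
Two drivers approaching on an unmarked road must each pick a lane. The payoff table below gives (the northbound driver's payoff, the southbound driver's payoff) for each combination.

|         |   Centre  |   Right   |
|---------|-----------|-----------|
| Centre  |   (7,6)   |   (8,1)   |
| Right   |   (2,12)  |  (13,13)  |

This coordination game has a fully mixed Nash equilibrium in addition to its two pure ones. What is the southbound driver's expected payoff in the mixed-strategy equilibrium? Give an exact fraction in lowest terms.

The northbound driver mixes with probability p on Centre, chosen so the southbound driver is indifferent: 6p + 12(1−p) = 1p + 13(1−p) gives p = 1/6.
The southbound driver's expected payoff is 6·1/6 + 12·5/6 = 11.

11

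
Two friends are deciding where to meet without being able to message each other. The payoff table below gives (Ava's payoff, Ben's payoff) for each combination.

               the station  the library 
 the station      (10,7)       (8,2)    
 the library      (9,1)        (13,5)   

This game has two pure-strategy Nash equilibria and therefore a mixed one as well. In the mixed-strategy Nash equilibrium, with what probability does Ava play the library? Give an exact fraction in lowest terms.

5/9

Ava's mix p on the station must make Ben indifferent between the station and the library.
Ben's payoff from the station: 7p + 1(1−p). From the library: 2p + 5(1−p).
Set equal: 5p = 4(1−p) → p = 4/9.
Probability on the library is 1 − 4/9 = 5/9.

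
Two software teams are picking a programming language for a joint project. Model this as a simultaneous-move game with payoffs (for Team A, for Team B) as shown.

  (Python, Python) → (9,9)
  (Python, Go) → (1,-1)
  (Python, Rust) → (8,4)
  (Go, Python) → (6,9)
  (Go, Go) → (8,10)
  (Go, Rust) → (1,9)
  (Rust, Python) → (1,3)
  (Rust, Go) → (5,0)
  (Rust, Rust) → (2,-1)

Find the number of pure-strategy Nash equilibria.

2

Both Python: Team A gets 9 (best alternative 6); Team B gets 9 (best alternative 4). Neither deviates — NE.
Both Go: Team A gets 8 (best alternative 5); Team B gets 10 (best alternative 9). Neither deviates — NE.
Both Rust is not a NE: Team A would switch to Python (8 > 2).
No other cell survives both best-response checks, so there are 2 pure NE.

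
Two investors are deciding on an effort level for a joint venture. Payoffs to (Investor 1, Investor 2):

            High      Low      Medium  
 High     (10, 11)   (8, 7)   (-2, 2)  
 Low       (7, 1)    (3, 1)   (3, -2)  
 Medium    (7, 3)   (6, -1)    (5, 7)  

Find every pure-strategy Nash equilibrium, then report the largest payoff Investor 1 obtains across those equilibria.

10

Both High is a pure NE (Investor 1: 10 ≥ 7; Investor 2: 11 ≥ 7). Investor 1 gets 10.
Both Medium is a pure NE (Investor 1: 5 ≥ 3; Investor 2: 7 ≥ 3). Investor 1 gets 5.
Every other cell has a profitable deviation for at least one player. Highest of {10, 5} is 10.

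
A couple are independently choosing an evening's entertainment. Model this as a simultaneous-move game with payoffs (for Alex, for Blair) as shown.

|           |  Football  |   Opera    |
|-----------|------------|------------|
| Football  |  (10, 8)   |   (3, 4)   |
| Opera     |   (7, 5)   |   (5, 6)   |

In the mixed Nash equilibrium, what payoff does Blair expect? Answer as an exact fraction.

Alex mixes with probability p on Football, chosen so Blair is indifferent: 8p + 5(1−p) = 4p + 6(1−p) gives p = 1/5.
Blair's expected payoff is 8·1/5 + 5·4/5 = 28/5.

28/5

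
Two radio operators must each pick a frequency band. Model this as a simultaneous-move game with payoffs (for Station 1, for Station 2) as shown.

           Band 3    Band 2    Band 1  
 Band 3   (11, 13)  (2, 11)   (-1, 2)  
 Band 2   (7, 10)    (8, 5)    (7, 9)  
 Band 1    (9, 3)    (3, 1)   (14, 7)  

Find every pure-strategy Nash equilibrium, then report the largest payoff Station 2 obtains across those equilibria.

13

Both Band 3 is a pure NE (Station 1: 11 ≥ 9; Station 2: 13 ≥ 11). Station 2 gets 13.
Both Band 1 is a pure NE (Station 1: 14 ≥ 7; Station 2: 7 ≥ 3). Station 2 gets 7.
Every other cell has a profitable deviation for at least one player. Highest of {13, 7} is 13.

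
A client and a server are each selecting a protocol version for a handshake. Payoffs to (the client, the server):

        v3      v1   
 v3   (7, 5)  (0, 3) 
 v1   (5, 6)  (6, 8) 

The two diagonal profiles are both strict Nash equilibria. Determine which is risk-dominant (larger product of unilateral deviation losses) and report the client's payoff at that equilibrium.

At both v3: the client loses 7 − 5 = 2 by deviating; the server loses 5 − 3 = 2. Product = 2·2 = 4.
At both v1: the client loses 6 − 0 = 6 by deviating; the server loses 8 − 6 = 2. Product = 6·2 = 12.
12 > 4, so both v1 is risk-dominant. The client's payoff there is 6.

6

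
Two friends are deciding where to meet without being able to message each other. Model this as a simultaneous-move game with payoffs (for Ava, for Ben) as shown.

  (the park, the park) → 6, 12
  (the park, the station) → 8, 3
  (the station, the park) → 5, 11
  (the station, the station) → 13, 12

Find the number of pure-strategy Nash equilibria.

2

Both the park: Ava gets 6 (best alternative 5); Ben gets 12 (best alternative 3). Neither deviates — NE.
Both the station: Ava gets 13 (best alternative 8); Ben gets 12 (best alternative 11). Neither deviates — NE.
(the park, the station) is not a NE: Ava would switch to the station (13 > 8).
No other cell survives both best-response checks, so there are 2 pure NE.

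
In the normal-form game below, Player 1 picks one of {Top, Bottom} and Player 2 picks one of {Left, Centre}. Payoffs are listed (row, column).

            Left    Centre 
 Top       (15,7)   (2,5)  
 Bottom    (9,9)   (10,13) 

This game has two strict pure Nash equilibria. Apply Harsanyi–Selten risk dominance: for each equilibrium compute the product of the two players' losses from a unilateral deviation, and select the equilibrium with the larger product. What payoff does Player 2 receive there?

13

At (Top, Left): Player 1 loses 15 − 9 = 6 by deviating; Player 2 loses 7 − 5 = 2. Product = 6·2 = 12.
At (Bottom, Centre): Player 1 loses 10 − 2 = 8 by deviating; Player 2 loses 13 − 9 = 4. Product = 8·4 = 32.
32 > 12, so (Bottom, Centre) is risk-dominant. Player 2's payoff there is 13.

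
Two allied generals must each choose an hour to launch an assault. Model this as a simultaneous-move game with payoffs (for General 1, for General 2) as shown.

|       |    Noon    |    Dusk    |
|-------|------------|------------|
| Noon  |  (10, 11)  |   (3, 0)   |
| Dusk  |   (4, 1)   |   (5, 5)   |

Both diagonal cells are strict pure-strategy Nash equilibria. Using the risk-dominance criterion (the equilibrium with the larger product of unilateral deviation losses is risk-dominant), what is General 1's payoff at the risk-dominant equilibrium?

10

At both Noon: General 1 loses 10 − 4 = 6 by deviating; General 2 loses 11 − 0 = 11. Product = 6·11 = 66.
At both Dusk: General 1 loses 5 − 3 = 2 by deviating; General 2 loses 5 − 1 = 4. Product = 2·4 = 8.
66 > 8, so both Noon is risk-dominant. General 1's payoff there is 10.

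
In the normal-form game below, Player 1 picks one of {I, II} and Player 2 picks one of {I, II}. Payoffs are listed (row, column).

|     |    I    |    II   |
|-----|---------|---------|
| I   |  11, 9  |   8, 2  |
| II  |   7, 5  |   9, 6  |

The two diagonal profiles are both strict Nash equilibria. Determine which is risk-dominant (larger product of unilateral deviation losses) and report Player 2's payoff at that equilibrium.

9

At both I: Player 1 loses 11 − 7 = 4 by deviating; Player 2 loses 9 − 2 = 7. Product = 4·7 = 28.
At both II: Player 1 loses 9 − 8 = 1 by deviating; Player 2 loses 6 − 5 = 1. Product = 1·1 = 1.
28 > 1, so both I is risk-dominant. Player 2's payoff there is 9.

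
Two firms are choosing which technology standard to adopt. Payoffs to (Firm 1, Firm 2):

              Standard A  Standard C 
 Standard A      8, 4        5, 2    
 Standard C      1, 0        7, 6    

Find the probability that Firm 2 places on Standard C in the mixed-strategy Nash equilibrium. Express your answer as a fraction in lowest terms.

Firm 2's mix q on Standard A must make Firm 1 indifferent between Standard A and Standard C.
Firm 1's payoff from Standard A: 8q + 5(1−q). From Standard C: 1q + 7(1−q).
Set equal: 7q = 2(1−q) → q = 2/9.
Probability on Standard C is 1 − 2/9 = 7/9.

7/9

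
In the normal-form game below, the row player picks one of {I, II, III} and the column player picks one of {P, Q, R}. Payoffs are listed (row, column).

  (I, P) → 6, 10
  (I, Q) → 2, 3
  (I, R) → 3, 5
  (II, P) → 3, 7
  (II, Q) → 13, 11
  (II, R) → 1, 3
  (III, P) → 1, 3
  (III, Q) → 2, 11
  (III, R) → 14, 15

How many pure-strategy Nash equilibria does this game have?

(I, P): the row player gets 6 (best alternative 3); the column player gets 10 (best alternative 5). Neither deviates — NE.
(II, Q): the row player gets 13 (best alternative 2); the column player gets 11 (best alternative 7). Neither deviates — NE.
(III, R): the row player gets 14 (best alternative 3); the column player gets 15 (best alternative 11). Neither deviates — NE.
(II, R) is not a NE: the row player would switch to III (14 > 1).
No other cell survives both best-response checks, so there are 3 pure NE.

3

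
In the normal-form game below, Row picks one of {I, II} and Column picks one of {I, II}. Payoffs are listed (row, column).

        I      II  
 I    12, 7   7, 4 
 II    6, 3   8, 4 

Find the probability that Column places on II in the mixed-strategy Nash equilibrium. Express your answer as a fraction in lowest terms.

Column's mix q on I must make Row indifferent between I and II.
Row's payoff from I: 12q + 7(1−q). From II: 6q + 8(1−q).
Set equal: 6q = 1(1−q) → q = 1/7.
Probability on II is 1 − 1/7 = 6/7.

6/7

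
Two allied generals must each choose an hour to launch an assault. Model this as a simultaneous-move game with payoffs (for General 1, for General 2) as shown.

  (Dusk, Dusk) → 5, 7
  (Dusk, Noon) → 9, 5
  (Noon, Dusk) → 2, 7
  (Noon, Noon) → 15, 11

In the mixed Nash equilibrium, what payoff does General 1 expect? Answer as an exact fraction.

General 2 mixes with probability q on Dusk, chosen so General 1 is indifferent: 5q + 9(1−q) = 2q + 15(1−q) gives q = 2/3.
General 1's expected payoff (from either row, since indifferent) is 5·2/3 + 9·1/3 = 19/3.

19/3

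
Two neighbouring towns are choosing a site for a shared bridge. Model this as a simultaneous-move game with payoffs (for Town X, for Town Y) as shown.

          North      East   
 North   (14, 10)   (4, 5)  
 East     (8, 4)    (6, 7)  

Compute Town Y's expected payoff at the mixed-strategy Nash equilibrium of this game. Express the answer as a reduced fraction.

25/4

Town X mixes with probability p on North, chosen so Town Y is indifferent: 10p + 4(1−p) = 5p + 7(1−p) gives p = 3/8.
Town Y's expected payoff is 10·3/8 + 4·5/8 = 25/4.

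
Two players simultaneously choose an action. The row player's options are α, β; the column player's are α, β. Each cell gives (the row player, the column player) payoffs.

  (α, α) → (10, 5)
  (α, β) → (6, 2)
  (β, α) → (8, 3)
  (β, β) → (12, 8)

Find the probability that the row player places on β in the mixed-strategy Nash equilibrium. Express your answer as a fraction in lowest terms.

The row player's mix p on α must make the column player indifferent between α and β.
The column player's payoff from α: 5p + 3(1−p). From β: 2p + 8(1−p).
Set equal: 3p = 5(1−p) → p = 5/8.
Probability on β is 1 − 5/8 = 3/8.

3/8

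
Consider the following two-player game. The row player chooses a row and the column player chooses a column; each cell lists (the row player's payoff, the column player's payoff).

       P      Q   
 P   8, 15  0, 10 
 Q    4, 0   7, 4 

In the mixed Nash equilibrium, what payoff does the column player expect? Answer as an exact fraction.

20/3

The row player mixes with probability p on P, chosen so the column player is indifferent: 15p + 0(1−p) = 10p + 4(1−p) gives p = 4/9.
The column player's expected payoff is 15·4/9 + 0·5/9 = 20/3.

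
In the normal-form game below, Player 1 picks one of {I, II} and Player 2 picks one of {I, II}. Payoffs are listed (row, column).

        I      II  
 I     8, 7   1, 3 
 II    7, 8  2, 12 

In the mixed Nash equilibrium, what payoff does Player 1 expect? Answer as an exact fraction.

9/2

Player 2 mixes with probability q on I, chosen so Player 1 is indifferent: 8q + 1(1−q) = 7q + 2(1−q) gives q = 1/2.
Player 1's expected payoff (from either row, since indifferent) is 8·1/2 + 1·1/2 = 9/2.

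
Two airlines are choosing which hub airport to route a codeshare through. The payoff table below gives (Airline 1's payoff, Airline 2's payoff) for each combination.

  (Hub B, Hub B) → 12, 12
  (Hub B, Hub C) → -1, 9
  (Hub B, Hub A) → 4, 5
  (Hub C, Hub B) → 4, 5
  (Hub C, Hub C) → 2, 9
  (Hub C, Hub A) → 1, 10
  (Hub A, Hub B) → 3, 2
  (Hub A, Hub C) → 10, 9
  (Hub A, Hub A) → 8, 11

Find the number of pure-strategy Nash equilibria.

Both Hub B: Airline 1 gets 12 (best alternative 4); Airline 2 gets 12 (best alternative 9). Neither deviates — NE.
Both Hub A: Airline 1 gets 8 (best alternative 4); Airline 2 gets 11 (best alternative 9). Neither deviates — NE.
Both Hub C is not a NE: Airline 1 would switch to Hub A (10 > 2).
No other cell survives both best-response checks, so there are 2 pure NE.

2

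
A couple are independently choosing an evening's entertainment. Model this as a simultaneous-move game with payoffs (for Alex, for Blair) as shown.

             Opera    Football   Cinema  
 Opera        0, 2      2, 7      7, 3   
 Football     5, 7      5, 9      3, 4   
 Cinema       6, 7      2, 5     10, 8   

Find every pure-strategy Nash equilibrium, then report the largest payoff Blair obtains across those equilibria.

9

Both Football is a pure NE (Alex: 5 ≥ 2; Blair: 9 ≥ 7). Blair gets 9.
Both Cinema is a pure NE (Alex: 10 ≥ 7; Blair: 8 ≥ 7). Blair gets 8.
Every other cell has a profitable deviation for at least one player. Highest of {9, 8} is 9.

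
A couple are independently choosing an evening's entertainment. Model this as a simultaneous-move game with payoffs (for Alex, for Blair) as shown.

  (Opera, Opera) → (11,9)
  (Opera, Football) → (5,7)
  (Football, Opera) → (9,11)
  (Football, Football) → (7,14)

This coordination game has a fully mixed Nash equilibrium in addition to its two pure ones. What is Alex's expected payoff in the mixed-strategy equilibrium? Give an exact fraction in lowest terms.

Blair mixes with probability q on Opera, chosen so Alex is indifferent: 11q + 5(1−q) = 9q + 7(1−q) gives q = 1/2.
Alex's expected payoff (from either row, since indifferent) is 11·1/2 + 5·1/2 = 8.

8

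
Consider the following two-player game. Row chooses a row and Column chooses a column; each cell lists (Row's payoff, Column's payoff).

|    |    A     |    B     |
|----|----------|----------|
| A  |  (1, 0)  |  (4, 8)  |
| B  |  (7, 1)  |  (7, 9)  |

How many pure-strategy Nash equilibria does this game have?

1

Both B: Row gets 7 (best alternative 4); Column gets 9 (best alternative 1). Neither deviates — NE.
Both A is not a NE: Row would switch to B (7 > 1).
No other cell survives both best-response checks, so there is 1 pure NE.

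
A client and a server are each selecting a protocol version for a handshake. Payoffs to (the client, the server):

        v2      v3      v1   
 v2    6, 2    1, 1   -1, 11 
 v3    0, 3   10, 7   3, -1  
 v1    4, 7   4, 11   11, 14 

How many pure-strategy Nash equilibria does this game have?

Both v3: the client gets 10 (best alternative 4); the server gets 7 (best alternative 3). Neither deviates — NE.
Both v1: the client gets 11 (best alternative 3); the server gets 14 (best alternative 11). Neither deviates — NE.
Both v2 is not a NE: the server would switch to v1 (11 > 2).
No other cell survives both best-response checks, so there are 2 pure NE.

2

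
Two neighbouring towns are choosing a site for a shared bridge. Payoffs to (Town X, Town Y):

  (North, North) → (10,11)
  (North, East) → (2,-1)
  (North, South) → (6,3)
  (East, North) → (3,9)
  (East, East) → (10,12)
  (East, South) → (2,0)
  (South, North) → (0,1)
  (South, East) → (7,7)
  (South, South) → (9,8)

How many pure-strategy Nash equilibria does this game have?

3

Both North: Town X gets 10 (best alternative 3); Town Y gets 11 (best alternative 3). Neither deviates — NE.
Both East: Town X gets 10 (best alternative 7); Town Y gets 12 (best alternative 9). Neither deviates — NE.
Both South: Town X gets 9 (best alternative 6); Town Y gets 8 (best alternative 7). Neither deviates — NE.
(North, South) is not a NE: Town X would switch to South (9 > 6).
No other cell survives both best-response checks, so there are 3 pure NE.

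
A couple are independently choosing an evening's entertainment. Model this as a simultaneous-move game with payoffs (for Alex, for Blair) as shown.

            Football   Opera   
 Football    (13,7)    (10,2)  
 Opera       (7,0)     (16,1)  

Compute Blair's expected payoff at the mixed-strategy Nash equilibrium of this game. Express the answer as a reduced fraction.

Alex mixes with probability p on Football, chosen so Blair is indifferent: 7p + 0(1−p) = 2p + 1(1−p) gives p = 1/6.
Blair's expected payoff is 7·1/6 + 0·5/6 = 7/6.

7/6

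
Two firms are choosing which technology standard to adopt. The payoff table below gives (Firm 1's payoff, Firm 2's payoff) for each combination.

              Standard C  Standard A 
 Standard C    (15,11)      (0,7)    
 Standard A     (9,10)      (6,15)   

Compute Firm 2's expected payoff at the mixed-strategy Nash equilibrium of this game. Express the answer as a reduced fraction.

95/9

Firm 1 mixes with probability p on Standard C, chosen so Firm 2 is indifferent: 11p + 10(1−p) = 7p + 15(1−p) gives p = 5/9.
Firm 2's expected payoff is 11·5/9 + 10·4/9 = 95/9.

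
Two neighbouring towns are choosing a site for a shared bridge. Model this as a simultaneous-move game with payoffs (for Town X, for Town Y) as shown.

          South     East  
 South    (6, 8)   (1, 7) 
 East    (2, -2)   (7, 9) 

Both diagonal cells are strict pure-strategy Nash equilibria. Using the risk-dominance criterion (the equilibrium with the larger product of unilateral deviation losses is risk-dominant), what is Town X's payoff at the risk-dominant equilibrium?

At both South: Town X loses 6 − 2 = 4 by deviating; Town Y loses 8 − 7 = 1. Product = 4·1 = 4.
At both East: Town X loses 7 − 1 = 6 by deviating; Town Y loses 9 − (-2) = 11. Product = 6·11 = 66.
66 > 4, so both East is risk-dominant. Town X's payoff there is 7.

7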